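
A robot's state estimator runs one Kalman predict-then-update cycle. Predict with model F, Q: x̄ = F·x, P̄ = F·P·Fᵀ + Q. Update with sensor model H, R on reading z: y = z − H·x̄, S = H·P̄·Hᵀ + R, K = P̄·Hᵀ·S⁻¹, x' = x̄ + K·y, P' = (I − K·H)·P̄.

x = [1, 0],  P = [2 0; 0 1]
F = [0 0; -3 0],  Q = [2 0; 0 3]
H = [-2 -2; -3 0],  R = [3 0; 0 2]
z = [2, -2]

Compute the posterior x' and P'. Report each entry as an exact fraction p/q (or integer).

x' = [269/439, -729/439]
P' = [87/439 -84/439; -84/439 399/439]

x̄ = F·x = [0, -3]
P̄ = F·P·Fᵀ + Q = [2 0; 0 21]
y = z − H·x̄ = [-4, -2]
S = H·P̄·Hᵀ + R = [95 12; 12 20]
K = P̄·Hᵀ·S⁻¹ = [-2/439 -261/878; -210/439 126/439]
x' = x̄ + K·y = [269/439, -729/439]
P' = (I − K·H)·P̄ = [87/439 -84/439; -84/439 399/439]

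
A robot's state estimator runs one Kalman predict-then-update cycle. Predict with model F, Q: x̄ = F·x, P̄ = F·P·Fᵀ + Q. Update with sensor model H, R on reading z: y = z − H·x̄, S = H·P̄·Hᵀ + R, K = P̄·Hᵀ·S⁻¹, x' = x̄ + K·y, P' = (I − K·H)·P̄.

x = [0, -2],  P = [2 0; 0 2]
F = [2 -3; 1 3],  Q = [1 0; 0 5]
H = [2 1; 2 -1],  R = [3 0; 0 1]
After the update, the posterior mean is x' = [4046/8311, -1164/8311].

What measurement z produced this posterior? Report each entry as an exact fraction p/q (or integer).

z = [1, 1]

x̄ = F·x = [6, -6]
P̄ = F·P·Fᵀ + Q = [27 -14; -14 25]
S = H·P̄·Hᵀ + R = [80 83; 83 190]
K = P̄·Hᵀ·S⁻¹ = [1956/8311 2120/8311; 3829/8311 -3991/8311]
x' − x̄ = [-45820/8311, 48702/8311] = K·y
y = (KᵀK)⁻¹·Kᵀ·(x' − x̄) = [-5, -17]
z = y + H·x̄ = [-5, -17] + [6, 18] = [1, 1]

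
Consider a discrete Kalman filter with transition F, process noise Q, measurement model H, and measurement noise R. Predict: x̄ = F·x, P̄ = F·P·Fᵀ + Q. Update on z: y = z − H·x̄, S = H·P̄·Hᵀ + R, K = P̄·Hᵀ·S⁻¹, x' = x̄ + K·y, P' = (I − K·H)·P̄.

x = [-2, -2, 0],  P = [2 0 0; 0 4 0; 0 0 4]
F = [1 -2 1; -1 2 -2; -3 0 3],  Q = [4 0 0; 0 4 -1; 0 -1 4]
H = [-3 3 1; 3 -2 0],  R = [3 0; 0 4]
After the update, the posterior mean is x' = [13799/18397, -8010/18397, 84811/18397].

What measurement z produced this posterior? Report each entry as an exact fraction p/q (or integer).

x̄ = F·x = [2, -2, 6]
P̄ = F·P·Fᵀ + Q = [26 -26 6; -26 38 -19; 6 -19 58]
S = H·P̄·Hᵀ + R = [955 -796; -796 702]
K = P̄·Hᵀ·S⁻¹ = [-910/18397 2375/18397; -569/18397 -4681/18397; 16321/18397 19974/18397]
x' − x̄ = [-22995/18397, 28784/18397, -25571/18397] = K·y
y = (KᵀK)⁻¹·Kᵀ·(x' − x̄) = [7, -7]
z = y + H·x̄ = [7, -7] + [-6, 10] = [1, 3]

z = [1, 3]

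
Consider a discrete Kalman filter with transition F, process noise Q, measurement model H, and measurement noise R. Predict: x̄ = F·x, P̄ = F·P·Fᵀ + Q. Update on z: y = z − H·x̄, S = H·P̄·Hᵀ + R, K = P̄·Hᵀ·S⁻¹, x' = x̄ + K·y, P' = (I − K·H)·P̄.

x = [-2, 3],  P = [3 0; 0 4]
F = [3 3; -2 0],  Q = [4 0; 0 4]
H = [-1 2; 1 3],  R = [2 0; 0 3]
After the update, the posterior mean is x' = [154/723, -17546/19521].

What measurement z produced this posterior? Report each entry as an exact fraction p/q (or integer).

x̄ = F·x = [3, 4]
P̄ = F·P·Fᵀ + Q = [67 -18; -18 16]
S = H·P̄·Hᵀ + R = [205 47; 47 106]
K = P̄·Hᵀ·S⁻¹ = [-427/723 278/723; 3890/19521 3800/19521]
x' − x̄ = [-2015/723, -95630/19521] = K·y
y = (KᵀK)⁻¹·Kᵀ·(x' − x̄) = [-7, -18]
z = y + H·x̄ = [-7, -18] + [5, 15] = [-2, -3]

z = [-2, -3]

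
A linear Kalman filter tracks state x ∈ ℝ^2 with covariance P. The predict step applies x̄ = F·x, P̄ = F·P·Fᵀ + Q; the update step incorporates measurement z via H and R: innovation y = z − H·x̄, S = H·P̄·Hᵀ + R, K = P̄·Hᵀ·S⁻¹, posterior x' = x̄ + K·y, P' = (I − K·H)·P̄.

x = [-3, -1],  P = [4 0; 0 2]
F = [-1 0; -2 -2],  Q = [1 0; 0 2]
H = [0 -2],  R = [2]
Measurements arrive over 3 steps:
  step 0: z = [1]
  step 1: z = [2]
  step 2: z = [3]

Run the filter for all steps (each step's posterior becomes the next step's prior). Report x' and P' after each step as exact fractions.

step 0: x̄ = F·x = [3, 8]
step 0: P̄ = F·P·Fᵀ + Q = [5 8; 8 26]
step 0: y = z − H·x̄ = [17]
step 0: S = H·P̄·Hᵀ + R = [106]
step 0: K = P̄·Hᵀ·S⁻¹ = [-8/53; -26/53]
step 0: x' = x̄ + K·y = [23/53, -18/53]
step 0: P' = (I − K·H)·P̄ = [137/53 8/53; 8/53 26/53]
step 1: x̄ = F·x = [-23/53, -10/53]
step 1: P̄ = F·P·Fᵀ + Q = [190/53 290/53; 290/53 822/53]
step 1: y = z − H·x̄ = [86/53]
step 1: S = H·P̄·Hᵀ + R = [3394/53]
step 1: K = P̄·Hᵀ·S⁻¹ = [-290/1697; -822/1697]
step 1: x' = x̄ + K·y = [-1207/1697, -1654/1697]
step 1: P' = (I − K·H)·P̄ = [2910/1697 290/1697; 290/1697 822/1697]
step 2: x̄ = F·x = [1207/1697, 5722/1697]
step 2: P̄ = F·P·Fᵀ + Q = [4607/1697 6400/1697; 6400/1697 20642/1697]
step 2: y = z − H·x̄ = [16535/1697]
step 2: S = H·P̄·Hᵀ + R = [85962/1697]
step 2: K = P̄·Hᵀ·S⁻¹ = [-6400/42981; -20642/42981]
step 2: x' = x̄ + K·y = [-31789/42981, -56204/42981]
step 2: P' = (I − K·H)·P̄ = [68411/42981 6400/42981; 6400/42981 20642/42981]

step 0: x' = [23/53, -18/53], P' = [137/53 8/53; 8/53 26/53]
step 1: x' = [-1207/1697, -1654/1697], P' = [2910/1697 290/1697; 290/1697 822/1697]
step 2: x' = [-31789/42981, -56204/42981], P' = [68411/42981 6400/42981; 6400/42981 20642/42981]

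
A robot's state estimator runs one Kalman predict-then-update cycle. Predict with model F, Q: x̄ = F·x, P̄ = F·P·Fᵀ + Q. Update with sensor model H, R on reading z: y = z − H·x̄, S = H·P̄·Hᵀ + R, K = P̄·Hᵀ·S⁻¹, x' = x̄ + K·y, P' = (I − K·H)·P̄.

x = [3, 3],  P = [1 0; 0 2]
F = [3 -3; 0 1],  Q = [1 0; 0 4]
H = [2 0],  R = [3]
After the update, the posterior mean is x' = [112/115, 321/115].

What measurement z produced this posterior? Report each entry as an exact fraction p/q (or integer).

x̄ = F·x = [0, 3]
P̄ = F·P·Fᵀ + Q = [28 -6; -6 6]
S = H·P̄·Hᵀ + R = [115]
K = P̄·Hᵀ·S⁻¹ = [56/115; -12/115]
x' − x̄ = [112/115, -24/115] = K·y
y = (KᵀK)⁻¹·Kᵀ·(x' − x̄) = [2]
z = y + H·x̄ = [2] + [0] = [2]

z = [2]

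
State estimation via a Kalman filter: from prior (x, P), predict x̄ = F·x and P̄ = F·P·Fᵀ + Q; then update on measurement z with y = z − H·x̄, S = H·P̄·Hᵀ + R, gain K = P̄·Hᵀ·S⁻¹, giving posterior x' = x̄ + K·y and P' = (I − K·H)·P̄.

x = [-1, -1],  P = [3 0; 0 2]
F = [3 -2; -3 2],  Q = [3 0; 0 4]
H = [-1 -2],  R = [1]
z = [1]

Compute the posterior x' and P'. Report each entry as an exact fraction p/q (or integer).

x' = [9/55, -31/55]
P' = [1066/55 -549/55; -549/55 296/55]

x̄ = F·x = [-1, 1]
P̄ = F·P·Fᵀ + Q = [38 -35; -35 39]
y = z − H·x̄ = [2]
S = H·P̄·Hᵀ + R = [55]
K = P̄·Hᵀ·S⁻¹ = [32/55; -43/55]
x' = x̄ + K·y = [9/55, -31/55]
P' = (I − K·H)·P̄ = [1066/55 -549/55; -549/55 296/55]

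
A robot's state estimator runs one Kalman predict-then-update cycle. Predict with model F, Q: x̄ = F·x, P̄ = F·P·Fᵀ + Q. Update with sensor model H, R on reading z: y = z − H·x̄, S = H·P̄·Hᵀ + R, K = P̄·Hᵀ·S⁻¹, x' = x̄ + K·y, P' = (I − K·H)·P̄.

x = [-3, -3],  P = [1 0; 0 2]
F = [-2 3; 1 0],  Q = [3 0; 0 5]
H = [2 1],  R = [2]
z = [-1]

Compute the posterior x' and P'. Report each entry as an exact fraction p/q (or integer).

x̄ = F·x = [-3, -3]
P̄ = F·P·Fᵀ + Q = [25 -2; -2 6]
y = z − H·x̄ = [8]
S = H·P̄·Hᵀ + R = [100]
K = P̄·Hᵀ·S⁻¹ = [12/25; 1/50]
x' = x̄ + K·y = [21/25, -71/25]
P' = (I − K·H)·P̄ = [49/25 -74/25; -74/25 149/25]

x' = [21/25, -71/25]
P' = [49/25 -74/25; -74/25 149/25]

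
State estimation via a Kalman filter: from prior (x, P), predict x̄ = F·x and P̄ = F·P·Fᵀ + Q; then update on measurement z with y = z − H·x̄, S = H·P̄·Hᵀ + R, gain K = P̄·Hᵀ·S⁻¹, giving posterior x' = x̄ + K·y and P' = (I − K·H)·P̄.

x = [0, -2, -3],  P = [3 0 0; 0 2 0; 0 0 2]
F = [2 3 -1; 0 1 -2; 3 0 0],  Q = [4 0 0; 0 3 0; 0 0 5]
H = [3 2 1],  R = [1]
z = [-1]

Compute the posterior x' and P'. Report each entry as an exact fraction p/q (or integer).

x' = [-3, 4, 0]
P' = [1616/637 -258/91 -1090/637; -258/91 105/13 -688/91; -1090/637 -688/91 12988/637]

x̄ = F·x = [-3, 4, 0]
P̄ = F·P·Fᵀ + Q = [36 10 18; 10 13 0; 18 0 32]
y = z − H·x̄ = [0]
S = H·P̄·Hᵀ + R = [637]
K = P̄·Hᵀ·S⁻¹ = [146/637; 8/91; 86/637]
x' = x̄ + K·y = [-3, 4, 0]
P' = (I − K·H)·P̄ = [1616/637 -258/91 -1090/637; -258/91 105/13 -688/91; -1090/637 -688/91 12988/637]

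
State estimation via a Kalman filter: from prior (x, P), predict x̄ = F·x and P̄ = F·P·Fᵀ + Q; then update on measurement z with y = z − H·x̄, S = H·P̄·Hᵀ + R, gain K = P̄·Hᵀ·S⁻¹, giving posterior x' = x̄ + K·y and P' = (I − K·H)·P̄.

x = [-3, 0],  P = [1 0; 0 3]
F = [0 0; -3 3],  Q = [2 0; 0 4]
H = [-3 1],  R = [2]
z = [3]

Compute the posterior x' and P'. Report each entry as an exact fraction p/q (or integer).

x' = [3/5, 5]
P' = [7/5 4; 4 40/3]

x̄ = F·x = [0, 9]
P̄ = F·P·Fᵀ + Q = [2 0; 0 40]
y = z − H·x̄ = [-6]
S = H·P̄·Hᵀ + R = [60]
K = P̄·Hᵀ·S⁻¹ = [-1/10; 2/3]
x' = x̄ + K·y = [3/5, 5]
P' = (I − K·H)·P̄ = [7/5 4; 4 40/3]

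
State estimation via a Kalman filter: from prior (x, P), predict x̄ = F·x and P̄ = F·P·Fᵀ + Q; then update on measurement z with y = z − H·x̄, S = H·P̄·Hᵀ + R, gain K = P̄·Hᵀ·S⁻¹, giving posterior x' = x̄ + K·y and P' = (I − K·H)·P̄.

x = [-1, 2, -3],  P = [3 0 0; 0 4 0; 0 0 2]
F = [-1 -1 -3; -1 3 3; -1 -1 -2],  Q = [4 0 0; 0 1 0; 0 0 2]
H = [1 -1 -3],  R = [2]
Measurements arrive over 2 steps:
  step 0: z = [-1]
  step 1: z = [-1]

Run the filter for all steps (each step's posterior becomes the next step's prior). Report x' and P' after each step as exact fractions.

step 0: x' = [111/14, -25/7, 59/14], P' = [1623/56 -767/28 1053/56; -767/28 691/14 -709/28; 1053/56 -709/28 831/56]
step 1: x' = [-119863/27975, 84191/9325, -115879/27975], P' = [603094/27975 -118558/9325 327952/27975; -118558/9325 589243/9325 -232639/9325; 327952/27975 -232639/9325 347641/27975]

step 0: x̄ = F·x = [8, -2, 5]
step 0: P̄ = F·P·Fᵀ + Q = [29 -27 19; -27 58 -21; 19 -21 17]
step 0: y = z − H·x̄ = [4]
step 0: S = H·P̄·Hᵀ + R = [56]
step 0: K = P̄·Hᵀ·S⁻¹ = [-1/56; -11/28; -11/56]
step 0: x' = x̄ + K·y = [111/14, -25/7, 59/14]
step 0: P' = (I − K·H)·P̄ = [1623/56 -767/28 1053/56; -767/28 691/14 -709/28; 1053/56 -709/28 831/56]
step 1: x̄ = F·x = [-17, -6, -179/14]
step 1: P̄ = F·P·Fᵀ + Q = [122 106 80; 106 407/2 223/4; 80 223/4 3295/56]
step 1: y = z − H·x̄ = [-397/14]
step 1: S = H·P̄·Hᵀ + R = [27975/56]
step 1: K = P̄·Hᵀ·S⁻¹ = [-12544/27975; -4942/9325; -8527/27975]
step 1: x' = x̄ + K·y = [-119863/27975, 84191/9325, -115879/27975]
step 1: P' = (I − K·H)·P̄ = [603094/27975 -118558/9325 327952/27975; -118558/9325 589243/9325 -232639/9325; 327952/27975 -232639/9325 347641/27975]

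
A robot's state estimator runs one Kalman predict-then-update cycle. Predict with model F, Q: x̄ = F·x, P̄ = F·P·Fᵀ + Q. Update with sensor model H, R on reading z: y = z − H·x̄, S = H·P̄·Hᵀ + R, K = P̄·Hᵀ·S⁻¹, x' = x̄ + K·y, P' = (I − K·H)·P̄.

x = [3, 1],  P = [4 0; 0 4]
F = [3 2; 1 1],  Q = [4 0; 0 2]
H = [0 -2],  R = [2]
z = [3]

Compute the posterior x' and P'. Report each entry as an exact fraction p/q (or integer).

x̄ = F·x = [11, 4]
P̄ = F·P·Fᵀ + Q = [56 20; 20 10]
y = z − H·x̄ = [11]
S = H·P̄·Hᵀ + R = [42]
K = P̄·Hᵀ·S⁻¹ = [-20/21; -10/21]
x' = x̄ + K·y = [11/21, -26/21]
P' = (I − K·H)·P̄ = [376/21 20/21; 20/21 10/21]

x' = [11/21, -26/21]
P' = [376/21 20/21; 20/21 10/21]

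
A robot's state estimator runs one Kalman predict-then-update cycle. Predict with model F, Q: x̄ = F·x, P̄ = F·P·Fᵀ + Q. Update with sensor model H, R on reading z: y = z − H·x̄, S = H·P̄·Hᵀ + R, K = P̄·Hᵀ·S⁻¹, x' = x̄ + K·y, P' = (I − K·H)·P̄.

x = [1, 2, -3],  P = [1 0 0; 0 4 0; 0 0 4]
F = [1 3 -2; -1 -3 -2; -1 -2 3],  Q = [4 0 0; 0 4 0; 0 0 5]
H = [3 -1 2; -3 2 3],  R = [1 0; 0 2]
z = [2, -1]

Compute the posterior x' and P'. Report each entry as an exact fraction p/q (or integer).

x' = [390175/435511, 337325/435511, 5792/435511]
P' = [1400851/435511 2963081/435511 -616939/435511; 2963081/435511 6417283/435511 -1322969/435511; -616939/435511 -1322969/435511 324509/435511]

x̄ = F·x = [13, -1, -14]
P̄ = F·P·Fᵀ + Q = [57 -21 -49; -21 57 1; -49 1 58]
y = z − H·x̄ = [-10, 82]
S = H·P̄·Hᵀ + R = [337 -614; -614 2411]
K = P̄·Hᵀ·S⁻¹ = [5594/435511 -63604/435511; -173978/435511 -11792/435511; 121170/435511 89203/435511]
x' = x̄ + K·y = [390175/435511, 337325/435511, 5792/435511]
P' = (I − K·H)·P̄ = [1400851/435511 2963081/435511 -616939/435511; 2963081/435511 6417283/435511 -1322969/435511; -616939/435511 -1322969/435511 324509/435511]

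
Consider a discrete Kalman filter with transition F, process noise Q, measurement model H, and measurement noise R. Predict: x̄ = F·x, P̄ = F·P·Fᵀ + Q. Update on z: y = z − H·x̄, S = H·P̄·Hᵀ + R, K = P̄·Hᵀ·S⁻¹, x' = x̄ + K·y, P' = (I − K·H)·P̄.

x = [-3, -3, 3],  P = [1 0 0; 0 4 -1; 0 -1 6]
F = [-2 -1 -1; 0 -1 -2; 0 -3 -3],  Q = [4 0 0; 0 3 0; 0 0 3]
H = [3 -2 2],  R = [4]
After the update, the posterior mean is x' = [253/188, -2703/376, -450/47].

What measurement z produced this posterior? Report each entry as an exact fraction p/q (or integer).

x̄ = F·x = [6, -3, 0]
P̄ = F·P·Fᵀ + Q = [16 13 24; 13 27 39; 24 39 75]
S = H·P̄·Hᵀ + R = [376]
K = P̄·Hᵀ·S⁻¹ = [35/188; 63/376; 18/47]
x' − x̄ = [-875/188, -1575/376, -450/47] = K·y
y = (KᵀK)⁻¹·Kᵀ·(x' − x̄) = [-25]
z = y + H·x̄ = [-25] + [24] = [-1]

z = [-1]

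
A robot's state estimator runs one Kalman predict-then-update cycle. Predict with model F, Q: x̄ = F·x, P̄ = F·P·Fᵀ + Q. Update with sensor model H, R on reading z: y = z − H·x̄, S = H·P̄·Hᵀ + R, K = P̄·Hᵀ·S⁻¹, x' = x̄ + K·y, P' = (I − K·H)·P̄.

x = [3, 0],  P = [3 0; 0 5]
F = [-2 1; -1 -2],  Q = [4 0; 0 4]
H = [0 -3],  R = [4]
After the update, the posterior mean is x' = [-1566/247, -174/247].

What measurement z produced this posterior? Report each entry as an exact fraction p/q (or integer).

x̄ = F·x = [-6, -3]
P̄ = F·P·Fᵀ + Q = [21 -4; -4 27]
S = H·P̄·Hᵀ + R = [247]
K = P̄·Hᵀ·S⁻¹ = [12/247; -81/247]
x' − x̄ = [-84/247, 567/247] = K·y
y = (KᵀK)⁻¹·Kᵀ·(x' − x̄) = [-7]
z = y + H·x̄ = [-7] + [9] = [2]

z = [2]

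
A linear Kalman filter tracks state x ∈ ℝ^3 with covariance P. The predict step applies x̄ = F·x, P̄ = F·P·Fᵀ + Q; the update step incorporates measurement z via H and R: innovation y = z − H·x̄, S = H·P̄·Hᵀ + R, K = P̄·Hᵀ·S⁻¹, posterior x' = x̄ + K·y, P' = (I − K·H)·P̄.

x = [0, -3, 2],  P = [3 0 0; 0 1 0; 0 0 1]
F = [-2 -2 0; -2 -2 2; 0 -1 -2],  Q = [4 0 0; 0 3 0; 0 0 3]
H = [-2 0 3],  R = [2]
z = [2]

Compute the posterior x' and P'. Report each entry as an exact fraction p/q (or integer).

x̄ = F·x = [6, 10, -1]
P̄ = F·P·Fᵀ + Q = [20 16 2; 16 23 -2; 2 -2 8]
y = z − H·x̄ = [17]
S = H·P̄·Hᵀ + R = [130]
K = P̄·Hᵀ·S⁻¹ = [-17/65; -19/65; 2/13]
x' = x̄ + K·y = [101/65, 327/65, 21/13]
P' = (I − K·H)·P̄ = [722/65 394/65 94/13; 394/65 773/65 50/13; 94/13 50/13 64/13]

x' = [101/65, 327/65, 21/13]
P' = [722/65 394/65 94/13; 394/65 773/65 50/13; 94/13 50/13 64/13]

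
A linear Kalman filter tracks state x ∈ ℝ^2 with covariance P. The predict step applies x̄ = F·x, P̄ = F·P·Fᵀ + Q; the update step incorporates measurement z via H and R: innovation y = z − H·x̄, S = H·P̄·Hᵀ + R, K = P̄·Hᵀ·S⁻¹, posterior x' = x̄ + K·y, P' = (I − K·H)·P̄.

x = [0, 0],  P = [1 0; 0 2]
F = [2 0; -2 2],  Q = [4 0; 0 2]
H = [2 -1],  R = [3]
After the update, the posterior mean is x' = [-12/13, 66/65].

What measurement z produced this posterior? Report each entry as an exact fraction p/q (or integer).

z = [-3]

x̄ = F·x = [0, 0]
P̄ = F·P·Fᵀ + Q = [8 -4; -4 14]
S = H·P̄·Hᵀ + R = [65]
K = P̄·Hᵀ·S⁻¹ = [4/13; -22/65]
x' − x̄ = [-12/13, 66/65] = K·y
y = (KᵀK)⁻¹·Kᵀ·(x' − x̄) = [-3]
z = y + H·x̄ = [-3] + [0] = [-3]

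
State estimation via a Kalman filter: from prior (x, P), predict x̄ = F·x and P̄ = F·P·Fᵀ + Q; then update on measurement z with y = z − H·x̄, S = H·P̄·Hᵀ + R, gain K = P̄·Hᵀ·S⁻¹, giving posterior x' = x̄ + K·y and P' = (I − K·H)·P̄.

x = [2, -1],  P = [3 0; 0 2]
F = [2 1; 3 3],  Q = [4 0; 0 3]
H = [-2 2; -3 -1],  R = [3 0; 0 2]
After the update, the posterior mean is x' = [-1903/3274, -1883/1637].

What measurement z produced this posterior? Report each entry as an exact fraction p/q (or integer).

x̄ = F·x = [3, 3]
P̄ = F·P·Fᵀ + Q = [18 24; 24 48]
S = H·P̄·Hᵀ + R = [75 -84; -84 356]
K = P̄·Hᵀ·S⁻¹ = [-190/1637 -807/3274; 584/1637 -414/1637]
x' − x̄ = [-11725/3274, -6794/1637] = K·y
y = (KᵀK)⁻¹·Kᵀ·(x' − x̄) = [-1, 15]
z = y + H·x̄ = [-1, 15] + [0, -12] = [-1, 3]

z = [-1, 3]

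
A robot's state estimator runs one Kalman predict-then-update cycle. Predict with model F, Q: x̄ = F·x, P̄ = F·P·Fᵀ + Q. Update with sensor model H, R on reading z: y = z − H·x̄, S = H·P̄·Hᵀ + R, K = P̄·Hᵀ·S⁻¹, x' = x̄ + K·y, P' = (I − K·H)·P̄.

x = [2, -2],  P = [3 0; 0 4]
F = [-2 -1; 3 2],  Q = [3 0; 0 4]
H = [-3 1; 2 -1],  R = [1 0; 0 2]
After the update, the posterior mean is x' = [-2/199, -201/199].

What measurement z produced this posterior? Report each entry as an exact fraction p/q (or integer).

x̄ = F·x = [-2, 2]
P̄ = F·P·Fᵀ + Q = [19 -26; -26 47]
S = H·P̄·Hᵀ + R = [375 -291; -291 229]
K = P̄·Hᵀ·S⁻¹ = [-383/1194 -51/398; -92/597 -125/199]
x' − x̄ = [396/199, -599/199] = K·y
y = (KᵀK)⁻¹·Kᵀ·(x' − x̄) = [-9, 7]
z = y + H·x̄ = [-9, 7] + [8, -6] = [-1, 1]

z = [-1, 1]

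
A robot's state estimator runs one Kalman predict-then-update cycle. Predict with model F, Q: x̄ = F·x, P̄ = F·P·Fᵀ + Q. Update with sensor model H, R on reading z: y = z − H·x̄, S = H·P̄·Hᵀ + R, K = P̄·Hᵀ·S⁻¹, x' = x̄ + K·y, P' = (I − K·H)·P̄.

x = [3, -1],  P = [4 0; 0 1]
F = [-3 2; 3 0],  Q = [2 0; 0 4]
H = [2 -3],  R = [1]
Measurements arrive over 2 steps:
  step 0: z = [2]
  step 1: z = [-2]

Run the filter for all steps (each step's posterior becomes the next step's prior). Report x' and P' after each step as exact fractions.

step 0: x' = [-779/961, -1143/961], P' = [3498/961 2268/961; 2268/961 1576/961]
step 1: x' = [-708069/583351, -86157/583351], P' = [1153296/583351 742662/583351; 742662/583351 542350/583351]

step 0: x̄ = F·x = [-11, 9]
step 0: P̄ = F·P·Fᵀ + Q = [42 -36; -36 40]
step 0: y = z − H·x̄ = [51]
step 0: S = H·P̄·Hᵀ + R = [961]
step 0: K = P̄·Hᵀ·S⁻¹ = [192/961; -192/961]
step 0: x' = x̄ + K·y = [-779/961, -1143/961]
step 0: P' = (I − K·H)·P̄ = [3498/961 2268/961; 2268/961 1576/961]
step 1: x̄ = F·x = [51/961, -2337/961]
step 1: P̄ = F·P·Fᵀ + Q = [12492/961 -17874/961; -17874/961 35326/961]
step 1: y = z − H·x̄ = [-9035/961]
step 1: S = H·P̄·Hᵀ + R = [583351/961]
step 1: K = P̄·Hᵀ·S⁻¹ = [78606/583351; -141726/583351]
step 1: x' = x̄ + K·y = [-708069/583351, -86157/583351]
step 1: P' = (I − K·H)·P̄ = [1153296/583351 742662/583351; 742662/583351 542350/583351]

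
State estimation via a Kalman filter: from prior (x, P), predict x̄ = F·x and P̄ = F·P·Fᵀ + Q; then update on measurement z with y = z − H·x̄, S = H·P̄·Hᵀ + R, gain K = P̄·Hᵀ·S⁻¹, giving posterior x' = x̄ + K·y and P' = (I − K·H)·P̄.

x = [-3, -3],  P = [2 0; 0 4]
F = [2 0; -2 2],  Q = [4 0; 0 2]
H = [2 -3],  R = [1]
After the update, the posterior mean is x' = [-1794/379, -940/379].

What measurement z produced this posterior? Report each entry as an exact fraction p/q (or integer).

z = [-2]

x̄ = F·x = [-6, 0]
P̄ = F·P·Fᵀ + Q = [12 -8; -8 26]
S = H·P̄·Hᵀ + R = [379]
K = P̄·Hᵀ·S⁻¹ = [48/379; -94/379]
x' − x̄ = [480/379, -940/379] = K·y
y = (KᵀK)⁻¹·Kᵀ·(x' − x̄) = [10]
z = y + H·x̄ = [10] + [-12] = [-2]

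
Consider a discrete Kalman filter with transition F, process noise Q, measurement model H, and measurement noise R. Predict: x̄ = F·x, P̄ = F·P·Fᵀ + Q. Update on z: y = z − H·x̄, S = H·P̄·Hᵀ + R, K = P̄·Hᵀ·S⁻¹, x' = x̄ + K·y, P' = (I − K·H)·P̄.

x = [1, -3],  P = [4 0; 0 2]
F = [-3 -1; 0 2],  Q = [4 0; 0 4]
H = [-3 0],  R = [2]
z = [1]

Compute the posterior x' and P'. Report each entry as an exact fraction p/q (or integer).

x' = [-63/190, -567/95]
P' = [21/95 -2/95; -2/95 1104/95]

x̄ = F·x = [0, -6]
P̄ = F·P·Fᵀ + Q = [42 -4; -4 12]
y = z − H·x̄ = [1]
S = H·P̄·Hᵀ + R = [380]
K = P̄·Hᵀ·S⁻¹ = [-63/190; 3/95]
x' = x̄ + K·y = [-63/190, -567/95]
P' = (I − K·H)·P̄ = [21/95 -2/95; -2/95 1104/95]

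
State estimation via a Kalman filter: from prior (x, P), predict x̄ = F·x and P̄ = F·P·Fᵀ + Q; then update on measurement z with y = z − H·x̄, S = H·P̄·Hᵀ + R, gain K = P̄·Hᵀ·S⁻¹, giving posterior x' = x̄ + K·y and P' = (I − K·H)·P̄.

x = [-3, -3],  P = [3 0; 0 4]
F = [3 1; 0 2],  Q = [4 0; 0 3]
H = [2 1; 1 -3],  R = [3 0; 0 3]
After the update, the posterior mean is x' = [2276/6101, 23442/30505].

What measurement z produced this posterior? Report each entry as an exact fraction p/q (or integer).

x̄ = F·x = [-12, -6]
P̄ = F·P·Fᵀ + Q = [35 8; 8 19]
S = H·P̄·Hᵀ + R = [194 -27; -27 161]
K = P̄·Hᵀ·S⁻¹ = [2571/6101 848/6101; 4312/30505 -8561/30505]
x' − x̄ = [75488/6101, 206472/30505] = K·y
y = (KᵀK)⁻¹·Kᵀ·(x' − x̄) = [32, -8]
z = y + H·x̄ = [32, -8] + [-30, 6] = [2, -2]

z = [2, -2]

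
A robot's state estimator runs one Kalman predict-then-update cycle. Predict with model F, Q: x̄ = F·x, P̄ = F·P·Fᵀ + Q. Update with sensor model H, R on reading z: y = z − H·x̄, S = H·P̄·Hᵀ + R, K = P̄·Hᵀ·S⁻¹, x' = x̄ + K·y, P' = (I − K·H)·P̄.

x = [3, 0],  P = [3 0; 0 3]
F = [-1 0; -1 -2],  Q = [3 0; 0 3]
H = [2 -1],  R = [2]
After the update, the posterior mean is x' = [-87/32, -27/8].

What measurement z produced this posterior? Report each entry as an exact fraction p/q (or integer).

z = [-2]

x̄ = F·x = [-3, -3]
P̄ = F·P·Fᵀ + Q = [6 3; 3 18]
S = H·P̄·Hᵀ + R = [32]
K = P̄·Hᵀ·S⁻¹ = [9/32; -3/8]
x' − x̄ = [9/32, -3/8] = K·y
y = (KᵀK)⁻¹·Kᵀ·(x' − x̄) = [1]
z = y + H·x̄ = [1] + [-3] = [-2]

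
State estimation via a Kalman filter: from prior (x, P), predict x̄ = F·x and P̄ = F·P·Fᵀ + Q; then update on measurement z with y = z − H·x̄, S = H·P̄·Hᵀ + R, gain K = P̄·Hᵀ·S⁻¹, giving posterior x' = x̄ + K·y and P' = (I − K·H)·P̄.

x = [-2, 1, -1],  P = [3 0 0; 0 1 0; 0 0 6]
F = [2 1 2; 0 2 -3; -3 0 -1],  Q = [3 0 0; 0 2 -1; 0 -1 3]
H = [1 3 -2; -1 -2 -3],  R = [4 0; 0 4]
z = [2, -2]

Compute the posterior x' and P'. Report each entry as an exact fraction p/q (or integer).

x' = [218273/213479, 82741/213479, 29033/213479]
P' = [2443184/213479 -964952/213479 -240136/213479; -964952/213479 446028/213479 94368/213479; -240136/213479 94368/213479 87532/213479]

x̄ = F·x = [-5, 5, 7]
P̄ = F·P·Fᵀ + Q = [40 -34 -30; -34 60 17; -30 17 36]
y = z − H·x̄ = [6, 24]
S = H·P̄·Hᵀ + R = [440 -69; -69 496]
K = P̄·Hᵀ·S⁻¹ = [7150/213479 51782/213479; 46099/213479 -52552/213479; -33024/213479 -52799/213479]
x' = x̄ + K·y = [218273/213479, 82741/213479, 29033/213479]
P' = (I − K·H)·P̄ = [2443184/213479 -964952/213479 -240136/213479; -964952/213479 446028/213479 94368/213479; -240136/213479 94368/213479 87532/213479]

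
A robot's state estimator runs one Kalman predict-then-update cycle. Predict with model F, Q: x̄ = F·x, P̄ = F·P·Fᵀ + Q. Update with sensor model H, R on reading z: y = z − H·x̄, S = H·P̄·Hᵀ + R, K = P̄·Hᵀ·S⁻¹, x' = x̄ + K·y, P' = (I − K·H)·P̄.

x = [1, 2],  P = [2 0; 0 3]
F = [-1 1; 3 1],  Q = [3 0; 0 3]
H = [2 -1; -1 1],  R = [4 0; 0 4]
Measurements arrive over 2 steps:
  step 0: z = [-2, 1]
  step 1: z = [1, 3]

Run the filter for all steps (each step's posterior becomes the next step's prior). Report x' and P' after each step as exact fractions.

step 0: x' = [465/623, 1756/623], P' = [1592/623 2148/623; 2148/623 4044/623]
step 1: x' = [1148492/403899, 712459/134633], P' = [1253384/403899 620028/134633; 620028/134633 1178388/134633]

step 0: x̄ = F·x = [1, 5]
step 0: P̄ = F·P·Fᵀ + Q = [8 -3; -3 24]
step 0: y = z − H·x̄ = [1, -3]
step 0: S = H·P̄·Hᵀ + R = [72 -49; -49 42]
step 0: K = P̄·Hᵀ·S⁻¹ = [37/89 139/623; 9/89 474/623]
step 0: x' = x̄ + K·y = [465/623, 1756/623]
step 0: P' = (I − K·H)·P̄ = [1592/623 2148/623; 2148/623 4044/623]
step 1: x̄ = F·x = [1291/623, 3151/623]
step 1: P̄ = F·P·Fᵀ + Q = [3209/623 3564/623; 3564/623 33129/623]
step 1: y = z − H·x̄ = [1192/623, 9/623]
step 1: S = H·P̄·Hᵀ + R = [34201/623 -28855/623; -28855/623 31702/623]
step 1: K = P̄·Hᵀ·S⁻¹ = [161671/403899 151675/403899; 15417/134633 139590/134633]
step 1: x' = x̄ + K·y = [1148492/403899, 712459/134633]
step 1: P' = (I − K·H)·P̄ = [1253384/403899 620028/134633; 620028/134633 1178388/134633]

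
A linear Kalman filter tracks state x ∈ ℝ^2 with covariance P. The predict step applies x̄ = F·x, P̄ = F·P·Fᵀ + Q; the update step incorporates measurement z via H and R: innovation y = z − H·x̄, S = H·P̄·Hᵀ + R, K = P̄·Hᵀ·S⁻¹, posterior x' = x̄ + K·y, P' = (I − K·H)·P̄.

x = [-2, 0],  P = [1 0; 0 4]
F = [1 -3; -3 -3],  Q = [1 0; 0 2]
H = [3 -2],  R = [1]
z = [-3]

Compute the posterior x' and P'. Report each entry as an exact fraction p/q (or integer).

x' = [10/3, 59/9]
P' = [314/15 281/9; 281/9 1264/27]

x̄ = F·x = [-2, 6]
P̄ = F·P·Fᵀ + Q = [38 33; 33 47]
y = z − H·x̄ = [15]
S = H·P̄·Hᵀ + R = [135]
K = P̄·Hᵀ·S⁻¹ = [16/45; 1/27]
x' = x̄ + K·y = [10/3, 59/9]
P' = (I − K·H)·P̄ = [314/15 281/9; 281/9 1264/27]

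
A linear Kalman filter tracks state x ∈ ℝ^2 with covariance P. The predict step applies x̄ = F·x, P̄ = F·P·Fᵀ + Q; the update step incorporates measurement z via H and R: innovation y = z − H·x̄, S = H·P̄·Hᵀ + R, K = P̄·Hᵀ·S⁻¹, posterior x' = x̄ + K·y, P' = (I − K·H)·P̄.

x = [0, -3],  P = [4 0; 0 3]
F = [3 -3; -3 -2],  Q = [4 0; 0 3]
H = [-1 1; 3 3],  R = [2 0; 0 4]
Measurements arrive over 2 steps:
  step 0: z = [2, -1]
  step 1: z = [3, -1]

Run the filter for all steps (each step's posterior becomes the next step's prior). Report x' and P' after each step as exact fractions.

step 0: x̄ = F·x = [9, 6]
step 0: P̄ = F·P·Fᵀ + Q = [67 -18; -18 51]
step 0: y = z − H·x̄ = [5, -46]
step 0: S = H·P̄·Hᵀ + R = [156 -48; -48 742]
step 0: K = P̄·Hᵀ·S⁻¹ = [-28007/56724 1571/9454; 9325/18908 1563/9454]
step 0: x' = x̄ + K·y = [-63115/56724, 16277/18908]
step 0: P' = (I − K·H)·P̄ = [34291/56724 -7241/18908; -7241/18908 11409/18908]
step 1: x̄ = F·x = [-55973/9454, 30561/18908]
step 1: P̄ = F·P·Fᵀ + Q = [102881/4727 -28071/9454; -28071/9454 118341/18908]
step 1: y = z − H·x̄ = [-85783/18908, 225247/18908]
step 1: S = H·P̄·Hᵀ + R = [679965/18908 -879549/18908; -879549/18908 3833861/18908]
step 1: K = P̄·Hᵀ·S⁻¹ = [-22615792/48479079 251302/1469063; 7343142/16159693 224649/1469063]
step 1: x' = x̄ + K·y = [-85626337/48479079, 22242240/16159693]
step 1: P' = (I − K·H)·P̄ = [28144436/48479079 -5695716/16159693; -5695716/16159693 8990568/16159693]

step 0: x' = [-63115/56724, 16277/18908], P' = [34291/56724 -7241/18908; -7241/18908 11409/18908]
step 1: x' = [-85626337/48479079, 22242240/16159693], P' = [28144436/48479079 -5695716/16159693; -5695716/16159693 8990568/16159693]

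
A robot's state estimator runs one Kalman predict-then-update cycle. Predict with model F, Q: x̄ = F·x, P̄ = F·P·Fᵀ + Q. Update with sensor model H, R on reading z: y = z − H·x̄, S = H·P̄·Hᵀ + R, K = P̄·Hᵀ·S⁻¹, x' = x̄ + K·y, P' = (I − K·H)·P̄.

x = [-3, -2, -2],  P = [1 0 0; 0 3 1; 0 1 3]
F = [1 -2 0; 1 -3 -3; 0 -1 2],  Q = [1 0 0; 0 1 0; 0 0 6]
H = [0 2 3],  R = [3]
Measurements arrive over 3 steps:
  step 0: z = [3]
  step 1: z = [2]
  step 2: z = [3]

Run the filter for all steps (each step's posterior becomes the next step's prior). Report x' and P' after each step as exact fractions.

step 0: x̄ = F·x = [1, 9, -2]
step 0: P̄ = F·P·Fᵀ + Q = [14 25 2; 25 74 -12; 2 -12 17]
step 0: y = z − H·x̄ = [-9]
step 0: S = H·P̄·Hᵀ + R = [308]
step 0: K = P̄·Hᵀ·S⁻¹ = [2/11; 4/11; 27/308]
step 0: x' = x̄ + K·y = [-7/11, 63/11, -859/308]
step 0: P' = (I − K·H)·P̄ = [42/11 51/11 -32/11; 51/11 366/11 -240/11; -32/11 -240/11 4507/308]
step 1: x̄ = F·x = [-133/11, -2911/308, -1741/154]
step 1: P̄ = F·P·Fᵀ + Q = [1313/11 639/11 1577/11; 639/11 10127/308 10321/154; 1577/11 10321/154 14251/77]
step 1: y = z − H·x̄ = [603/11]
step 1: S = H·P̄·Hᵀ + R = [28649/11]
step 1: K = P̄·Hᵀ·S⁻¹ = [6009/28649; 2935/28649; 7582/28649]
step 1: x' = x̄ + K·y = [-16990/28649, -3076609/802172, 1284485/401086]
step 1: P' = (I − K·H)·P̄ = [137096/28649 60936/28649 -34615/28649; 60936/28649 4448193/802172 -1441641/401086; -34615/28649 -1441641/401086 533621/200543]
step 2: x̄ = F·x = [2838749/401086, 1047197/802172, 1173507/114596]
step 2: P̄ = F·P·Fᵀ + Q = [3902200/200543 3802387/401086 1198919/57298; 3802387/401086 7563949/802172 791839/114596; 1198919/57298 791839/114596 4190327/114596]
step 2: y = z − H·x̄ = [-24331525/802172]
step 2: S = H·P̄·Hᵀ + R = [363167389/802172]
step 2: K = P̄·Hᵀ·S⁻¹ = [65564146/363167389; 2442809/27935953; 99082613/363167389]
step 2: x' = x̄ + K·y = [581678826/363167389, -37626372/27935953, 713594138/363167389]
step 2: P' = (I − K·H)·P̄ = [1707800697/363167389 65180439/27935953 -499332992/363167389; 65180439/27935953 166711152/27935953 -108697959/27935953; -499332992/363167389 -108697959/27935953 1041131591/363167389]

step 0: x' = [-7/11, 63/11, -859/308], P' = [42/11 51/11 -32/11; 51/11 366/11 -240/11; -32/11 -240/11 4507/308]
step 1: x' = [-16990/28649, -3076609/802172, 1284485/401086], P' = [137096/28649 60936/28649 -34615/28649; 60936/28649 4448193/802172 -1441641/401086; -34615/28649 -1441641/401086 533621/200543]
step 2: x' = [581678826/363167389, -37626372/27935953, 713594138/363167389], P' = [1707800697/363167389 65180439/27935953 -499332992/363167389; 65180439/27935953 166711152/27935953 -108697959/27935953; -499332992/363167389 -108697959/27935953 1041131591/363167389]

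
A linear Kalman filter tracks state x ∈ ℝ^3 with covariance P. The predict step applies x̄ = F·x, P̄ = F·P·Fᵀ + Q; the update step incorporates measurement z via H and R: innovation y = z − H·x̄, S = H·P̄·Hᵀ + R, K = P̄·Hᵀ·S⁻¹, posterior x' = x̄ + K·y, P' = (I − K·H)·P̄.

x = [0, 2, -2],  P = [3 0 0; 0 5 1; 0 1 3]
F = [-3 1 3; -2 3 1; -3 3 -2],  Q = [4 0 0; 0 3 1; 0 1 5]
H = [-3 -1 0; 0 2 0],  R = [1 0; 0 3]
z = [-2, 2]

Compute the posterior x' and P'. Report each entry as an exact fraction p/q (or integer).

x̄ = F·x = [-4, 4, 10]
P̄ = F·P·Fᵀ + Q = [69 52 31; 52 69 55; 31 55 77]
y = z − H·x̄ = [-10, -6]
S = H·P̄·Hᵀ + R = [1003 -450; -450 279]
K = P̄·Hᵀ·S⁻¹ = [-2829/8593 -12238/77337; -75/8593 12388/25779; 912/8593 43730/77337]
x' = x̄ + K·y = [6230/25779, 10346/8593, 142970/25779]
P' = (I − K·H)·P̄ = [14606/77337 -6119/25779 -24601/77337; -6119/25779 6194/8593 21865/25779; -24601/77337 21865/25779 2359433/77337]

x' = [6230/25779, 10346/8593, 142970/25779]
P' = [14606/77337 -6119/25779 -24601/77337; -6119/25779 6194/8593 21865/25779; -24601/77337 21865/25779 2359433/77337]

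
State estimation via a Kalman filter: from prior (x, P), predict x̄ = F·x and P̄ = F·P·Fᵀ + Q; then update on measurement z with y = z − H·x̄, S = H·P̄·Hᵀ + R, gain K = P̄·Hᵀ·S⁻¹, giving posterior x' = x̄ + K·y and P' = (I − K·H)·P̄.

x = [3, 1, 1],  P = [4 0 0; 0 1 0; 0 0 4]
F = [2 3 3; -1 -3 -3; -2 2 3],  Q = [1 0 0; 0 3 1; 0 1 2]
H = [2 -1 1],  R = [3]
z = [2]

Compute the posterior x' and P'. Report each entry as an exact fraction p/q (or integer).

x̄ = F·x = [12, -9, -1]
P̄ = F·P·Fᵀ + Q = [62 -53 26; -53 52 -33; 26 -33 58]
y = z − H·x̄ = [-30]
S = H·P̄·Hᵀ + R = [743]
K = P̄·Hᵀ·S⁻¹ = [203/743; -191/743; 143/743]
x' = x̄ + K·y = [2826/743, -957/743, -5033/743]
P' = (I − K·H)·P̄ = [4857/743 -606/743 -9711/743; -606/743 2155/743 2794/743; -9711/743 2794/743 22645/743]

x' = [2826/743, -957/743, -5033/743]
P' = [4857/743 -606/743 -9711/743; -606/743 2155/743 2794/743; -9711/743 2794/743 22645/743]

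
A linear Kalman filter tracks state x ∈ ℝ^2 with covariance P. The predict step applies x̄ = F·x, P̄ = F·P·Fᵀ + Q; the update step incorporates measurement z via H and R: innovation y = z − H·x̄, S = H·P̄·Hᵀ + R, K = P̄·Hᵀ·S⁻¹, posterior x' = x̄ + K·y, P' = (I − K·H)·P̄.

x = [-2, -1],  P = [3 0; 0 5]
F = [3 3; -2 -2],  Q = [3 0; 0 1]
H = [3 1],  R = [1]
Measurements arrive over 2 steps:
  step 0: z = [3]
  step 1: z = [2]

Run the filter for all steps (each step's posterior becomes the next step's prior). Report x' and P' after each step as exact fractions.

step 0: x̄ = F·x = [-9, 6]
step 0: P̄ = F·P·Fᵀ + Q = [75 -48; -48 33]
step 0: y = z − H·x̄ = [24]
step 0: S = H·P̄·Hᵀ + R = [421]
step 0: K = P̄·Hᵀ·S⁻¹ = [177/421; -111/421]
step 0: x' = x̄ + K·y = [459/421, -138/421]
step 0: P' = (I − K·H)·P̄ = [246/421 -561/421; -561/421 1572/421]
step 1: x̄ = F·x = [963/421, -642/421]
step 1: P̄ = F·P·Fᵀ + Q = [7527/421 -4176/421; -4176/421 3205/421]
step 1: y = z − H·x̄ = [-1405/421]
step 1: S = H·P̄·Hᵀ + R = [46313/421]
step 1: K = P̄·Hᵀ·S⁻¹ = [18405/46313; -9323/46313]
step 1: x' = x̄ + K·y = [44514/46313, -39511/46313]
step 1: P' = (I − K·H)·P̄ = [23406/46313 -51813/46313; -51813/46313 146116/46313]

step 0: x' = [459/421, -138/421], P' = [246/421 -561/421; -561/421 1572/421]
step 1: x' = [44514/46313, -39511/46313], P' = [23406/46313 -51813/46313; -51813/46313 146116/46313]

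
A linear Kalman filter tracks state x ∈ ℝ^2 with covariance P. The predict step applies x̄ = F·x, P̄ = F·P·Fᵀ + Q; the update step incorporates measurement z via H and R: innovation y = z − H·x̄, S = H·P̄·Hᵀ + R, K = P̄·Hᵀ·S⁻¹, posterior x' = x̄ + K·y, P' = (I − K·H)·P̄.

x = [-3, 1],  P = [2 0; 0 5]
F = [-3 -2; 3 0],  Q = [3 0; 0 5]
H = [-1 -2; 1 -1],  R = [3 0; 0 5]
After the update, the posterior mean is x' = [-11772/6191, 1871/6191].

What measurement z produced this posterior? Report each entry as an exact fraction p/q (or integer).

x̄ = F·x = [7, -9]
P̄ = F·P·Fᵀ + Q = [41 -18; -18 23]
S = H·P̄·Hᵀ + R = [64 23; 23 105]
K = P̄·Hᵀ·S⁻¹ = [-1882/6191 3891/6191; -1997/6191 -1980/6191]
x' − x̄ = [-55109/6191, 57590/6191] = K·y
y = (KᵀK)⁻¹·Kᵀ·(x' − x̄) = [-10, -19]
z = y + H·x̄ = [-10, -19] + [11, 16] = [1, -3]

z = [1, -3]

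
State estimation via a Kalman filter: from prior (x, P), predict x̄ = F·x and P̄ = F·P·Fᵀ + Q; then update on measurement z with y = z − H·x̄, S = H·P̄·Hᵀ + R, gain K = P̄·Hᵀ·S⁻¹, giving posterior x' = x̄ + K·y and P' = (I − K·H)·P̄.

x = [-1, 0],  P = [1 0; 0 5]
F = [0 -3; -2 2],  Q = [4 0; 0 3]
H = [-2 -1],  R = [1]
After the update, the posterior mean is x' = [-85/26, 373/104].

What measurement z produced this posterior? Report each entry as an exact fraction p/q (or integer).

x̄ = F·x = [0, 2]
P̄ = F·P·Fᵀ + Q = [49 -30; -30 27]
S = H·P̄·Hᵀ + R = [104]
K = P̄·Hᵀ·S⁻¹ = [-17/26; 33/104]
x' − x̄ = [-85/26, 165/104] = K·y
y = (KᵀK)⁻¹·Kᵀ·(x' − x̄) = [5]
z = y + H·x̄ = [5] + [-2] = [3]

z = [3]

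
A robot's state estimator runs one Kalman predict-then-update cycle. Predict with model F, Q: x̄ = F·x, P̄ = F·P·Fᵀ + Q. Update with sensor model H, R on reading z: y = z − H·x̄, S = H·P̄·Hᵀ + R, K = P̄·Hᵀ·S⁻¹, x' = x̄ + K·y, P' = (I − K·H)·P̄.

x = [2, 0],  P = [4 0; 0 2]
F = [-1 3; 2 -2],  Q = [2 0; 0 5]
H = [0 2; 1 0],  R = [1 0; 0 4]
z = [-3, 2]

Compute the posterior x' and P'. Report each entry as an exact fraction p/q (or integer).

x̄ = F·x = [-2, 4]
P̄ = F·P·Fᵀ + Q = [24 -20; -20 29]
y = z − H·x̄ = [-11, 4]
S = H·P̄·Hᵀ + R = [117 -40; -40 28]
K = P̄·Hᵀ·S⁻¹ = [-40/419 302/419; 206/419 -5/419]
x' = x̄ + K·y = [810/419, -610/419]
P' = (I − K·H)·P̄ = [1208/419 -20/419; -20/419 103/419]

x' = [810/419, -610/419]
P' = [1208/419 -20/419; -20/419 103/419]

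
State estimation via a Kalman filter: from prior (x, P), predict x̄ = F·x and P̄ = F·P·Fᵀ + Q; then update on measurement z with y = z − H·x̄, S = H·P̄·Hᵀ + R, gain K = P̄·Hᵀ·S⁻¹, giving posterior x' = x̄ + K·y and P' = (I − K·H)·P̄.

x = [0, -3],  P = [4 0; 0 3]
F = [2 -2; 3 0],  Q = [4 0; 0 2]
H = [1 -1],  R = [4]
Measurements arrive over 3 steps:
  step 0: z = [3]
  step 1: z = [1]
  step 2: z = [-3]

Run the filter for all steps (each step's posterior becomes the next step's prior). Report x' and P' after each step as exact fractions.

step 0: x' = [66/13, 21/13], P' = [384/13 368/13; 368/13 396/13]
step 1: x' = [4324/595, 11429/1785], P' = [10212/595 10124/595; 10124/595 37144/1785]
step 2: x' = [4896/1385, 9581/1385], P' = [566052/31855 552572/31855; 552572/31855 663656/31855]

step 0: x̄ = F·x = [6, 0]
step 0: P̄ = F·P·Fᵀ + Q = [32 24; 24 38]
step 0: y = z − H·x̄ = [-3]
step 0: S = H·P̄·Hᵀ + R = [26]
step 0: K = P̄·Hᵀ·S⁻¹ = [4/13; -7/13]
step 0: x' = x̄ + K·y = [66/13, 21/13]
step 0: P' = (I − K·H)·P̄ = [384/13 368/13; 368/13 396/13]
step 1: x̄ = F·x = [90/13, 198/13]
step 1: P̄ = F·P·Fᵀ + Q = [228/13 96/13; 96/13 3482/13]
step 1: y = z − H·x̄ = [121/13]
step 1: S = H·P̄·Hᵀ + R = [3570/13]
step 1: K = P̄·Hᵀ·S⁻¹ = [22/595; -1693/1785]
step 1: x' = x̄ + K·y = [4324/595, 11429/1785]
step 1: P' = (I − K·H)·P̄ = [10212/595 10124/595; 10124/595 37144/1785]
step 2: x̄ = F·x = [3086/1785, 12972/595]
step 2: P̄ = F·P·Fᵀ + Q = [35284/1785 528/595; 528/595 93098/595]
step 2: y = z − H·x̄ = [6095/357]
step 2: S = H·P̄·Hᵀ + R = [63710/357]
step 2: K = P̄·Hᵀ·S⁻¹ = [674/6371; -27771/31855]
step 2: x' = x̄ + K·y = [4896/1385, 9581/1385]
step 2: P' = (I − K·H)·P̄ = [566052/31855 552572/31855; 552572/31855 663656/31855]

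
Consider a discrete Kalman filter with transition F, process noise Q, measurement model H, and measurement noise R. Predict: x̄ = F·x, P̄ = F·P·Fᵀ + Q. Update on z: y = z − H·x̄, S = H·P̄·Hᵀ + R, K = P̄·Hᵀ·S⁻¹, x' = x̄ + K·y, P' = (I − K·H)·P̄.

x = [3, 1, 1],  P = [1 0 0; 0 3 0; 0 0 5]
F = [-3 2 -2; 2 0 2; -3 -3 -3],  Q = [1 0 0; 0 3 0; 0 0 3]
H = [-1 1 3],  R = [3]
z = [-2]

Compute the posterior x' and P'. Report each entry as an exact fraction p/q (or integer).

x' = [-2486/269, 1437/269, -1500/269]
P' = [22571/538 -14263/538 12273/538; -14263/538 11501/538 -8643/538; 12273/538 -8643/538 7167/538]

x̄ = F·x = [-9, 8, -15]
P̄ = F·P·Fᵀ + Q = [42 -26 21; -26 27 -36; 21 -36 84]
y = z − H·x̄ = [26]
S = H·P̄·Hᵀ + R = [538]
K = P̄·Hᵀ·S⁻¹ = [-5/538; -55/538; 195/538]
x' = x̄ + K·y = [-2486/269, 1437/269, -1500/269]
P' = (I − K·H)·P̄ = [22571/538 -14263/538 12273/538; -14263/538 11501/538 -8643/538; 12273/538 -8643/538 7167/538]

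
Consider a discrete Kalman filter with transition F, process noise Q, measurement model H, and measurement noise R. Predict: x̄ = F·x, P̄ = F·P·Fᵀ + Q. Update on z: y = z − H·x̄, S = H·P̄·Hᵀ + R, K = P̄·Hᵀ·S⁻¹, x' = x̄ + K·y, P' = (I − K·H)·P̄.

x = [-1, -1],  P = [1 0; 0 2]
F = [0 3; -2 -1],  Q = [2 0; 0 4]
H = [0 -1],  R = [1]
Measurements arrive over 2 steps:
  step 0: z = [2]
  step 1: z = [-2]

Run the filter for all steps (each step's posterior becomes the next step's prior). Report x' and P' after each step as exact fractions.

step 0: x̄ = F·x = [-3, 3]
step 0: P̄ = F·P·Fᵀ + Q = [20 -6; -6 10]
step 0: y = z − H·x̄ = [5]
step 0: S = H·P̄·Hᵀ + R = [11]
step 0: K = P̄·Hᵀ·S⁻¹ = [6/11; -10/11]
step 0: x' = x̄ + K·y = [-3/11, -17/11]
step 0: P' = (I − K·H)·P̄ = [184/11 -6/11; -6/11 10/11]
step 1: x̄ = F·x = [-51/11, 23/11]
step 1: P̄ = F·P·Fᵀ + Q = [112/11 6/11; 6/11 766/11]
step 1: y = z − H·x̄ = [1/11]
step 1: S = H·P̄·Hᵀ + R = [777/11]
step 1: K = P̄·Hᵀ·S⁻¹ = [-2/259; -766/777]
step 1: x' = x̄ + K·y = [-1201/259, 1555/777]
step 1: P' = (I − K·H)·P̄ = [2636/259 2/259; 2/259 766/777]

step 0: x' = [-3/11, -17/11], P' = [184/11 -6/11; -6/11 10/11]
step 1: x' = [-1201/259, 1555/777], P' = [2636/259 2/259; 2/259 766/777]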